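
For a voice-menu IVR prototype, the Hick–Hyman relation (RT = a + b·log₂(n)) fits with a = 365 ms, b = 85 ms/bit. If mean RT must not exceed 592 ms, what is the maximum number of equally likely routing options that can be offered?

85·log₂ n ≤ 592 − 365 = 227, giving log₂ n ≤ 2.6706 and n ≤ 6.367. The largest whole number is 6.

6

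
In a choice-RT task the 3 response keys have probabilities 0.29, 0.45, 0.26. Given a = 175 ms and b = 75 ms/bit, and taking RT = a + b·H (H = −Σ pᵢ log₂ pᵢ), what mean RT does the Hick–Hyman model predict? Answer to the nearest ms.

291 ms

H = 0.29·log₂(1/0.29) + 0.45·log₂(1/0.45) + 0.26·log₂(1/0.26) = 1.5416 bits.
RT = 175 + 75 × 1.5416 = 290.62 ms.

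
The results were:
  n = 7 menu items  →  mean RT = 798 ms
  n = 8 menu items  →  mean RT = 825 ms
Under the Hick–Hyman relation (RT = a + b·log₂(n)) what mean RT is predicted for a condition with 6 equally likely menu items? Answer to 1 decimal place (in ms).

766.8 ms

RT is linear in log₂ n, so two points fix the line:
  b = (825 − 798) / (log₂ 8 − log₂ 7) = 27 / (3 − 2.8074) = 140.154 ms/bit
  a = 798 − 140.154 × 2.8074 = 404.538 ms
Then RT(6) = 404.538 + 140.154 × log₂ 6 = 404.538 + 140.154 × 2.5850 ≈ 766.831 ms.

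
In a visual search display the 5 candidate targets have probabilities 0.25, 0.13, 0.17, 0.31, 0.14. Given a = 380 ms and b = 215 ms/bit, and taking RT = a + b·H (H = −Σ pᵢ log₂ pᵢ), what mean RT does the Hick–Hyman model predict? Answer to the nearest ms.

861 ms

Entropy contributions −pᵢ log₂ pᵢ: 0.5000, 0.3826, 0.4346, 0.5238, 0.3971; sum H = 2.2381 bits.
RT = a + bH = 380 + 215·2.2381 = 861.20 ms.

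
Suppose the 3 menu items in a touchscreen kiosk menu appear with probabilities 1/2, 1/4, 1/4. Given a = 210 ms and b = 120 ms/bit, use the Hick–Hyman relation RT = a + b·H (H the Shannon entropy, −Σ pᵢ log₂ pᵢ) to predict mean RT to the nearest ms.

390 ms

Each term −pᵢ log₂ pᵢ: 0.5·1 + 0.25·2 + 0.25·2; summed, H = 1.500 bits.
Mean RT = a + bH = 210 + 120·1.500 = 390.00 ms.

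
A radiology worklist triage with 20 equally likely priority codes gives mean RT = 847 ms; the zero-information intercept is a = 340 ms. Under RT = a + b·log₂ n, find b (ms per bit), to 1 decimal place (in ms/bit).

117.3 ms/bit

b = (847 − 340) / log₂(20) = 507 / 4.3219 = 117.309 ms/bit.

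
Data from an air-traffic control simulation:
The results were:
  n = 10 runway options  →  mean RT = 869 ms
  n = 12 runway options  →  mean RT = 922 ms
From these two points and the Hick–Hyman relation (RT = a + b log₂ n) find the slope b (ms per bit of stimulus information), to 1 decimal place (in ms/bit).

201.5 ms/bit

The slope on a log₂ axis is (922 − 869) / (3.5850 − 3.3219) = 201.495 ms/bit.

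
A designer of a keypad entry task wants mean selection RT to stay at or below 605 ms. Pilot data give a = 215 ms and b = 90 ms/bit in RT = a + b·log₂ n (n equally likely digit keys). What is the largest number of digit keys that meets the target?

90·log₂ n ≤ 605 − 215 = 390, giving log₂ n ≤ 4.3333 and n ≤ 20.159. The largest whole number is 20.

20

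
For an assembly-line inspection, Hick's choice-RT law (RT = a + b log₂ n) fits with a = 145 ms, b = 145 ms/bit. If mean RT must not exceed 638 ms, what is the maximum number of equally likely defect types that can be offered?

Information budget: (638 − 145)/145 = 3.4000 bits, so n ≤ 2^3.4000 = 10.556 → at most 10.

10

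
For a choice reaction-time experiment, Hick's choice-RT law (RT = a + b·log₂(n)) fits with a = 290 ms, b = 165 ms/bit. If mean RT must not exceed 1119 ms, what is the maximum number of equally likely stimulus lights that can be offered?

32

Set 290 + 165·log₂ n ≤ 1119 → log₂ n ≤ (1119 − 290)/165 = 5.0242.
So n ≤ 2^5.0242 = 32.542; the largest integer n is 32.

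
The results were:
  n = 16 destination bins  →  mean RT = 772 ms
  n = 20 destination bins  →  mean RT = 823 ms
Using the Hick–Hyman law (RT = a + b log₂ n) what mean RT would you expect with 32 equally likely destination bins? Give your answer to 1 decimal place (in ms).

930.4 ms

Solve the two-equation system in a and b:
  b = (823 − 772) / (log₂ 20 − log₂ 16) = 51 / (4.3219 − 4) = 158.420 ms/bit
  a = 772 − 158.420 × 4 = 138.318 ms
Then RT(32) = 138.318 + 158.420 × log₂ 32 = 138.318 + 158.420 × 5 ≈ 930.420 ms.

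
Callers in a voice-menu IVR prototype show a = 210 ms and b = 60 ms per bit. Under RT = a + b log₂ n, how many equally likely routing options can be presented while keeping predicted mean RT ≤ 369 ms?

Information budget: (369 − 210)/60 = 2.6500 bits, so n ≤ 2^2.6500 = 6.277 → at most 6.

6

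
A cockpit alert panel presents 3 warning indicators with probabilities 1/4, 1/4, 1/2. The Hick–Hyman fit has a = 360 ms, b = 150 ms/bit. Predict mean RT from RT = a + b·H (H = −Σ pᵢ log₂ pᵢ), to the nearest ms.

585 ms

H = −Σ pᵢ log₂ pᵢ = 0.25·2 + 0.25·2 + 0.5·1 = 1.500 bits.
RT = 360 + 150 × 1.500 = 585.00 ms.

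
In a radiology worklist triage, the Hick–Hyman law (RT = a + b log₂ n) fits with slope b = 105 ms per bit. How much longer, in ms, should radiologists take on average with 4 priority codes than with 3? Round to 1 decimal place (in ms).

ΔRT = (a + b log₂ n₂) − (a + b log₂ n₁) = b·(log₂ n₂ − log₂ n₁).
log₂(4) − log₂(3) = 2 − 1.5850 = 0.4150.
ΔRT = 105 × 0.4150 = 43.579 ms.

43.6 ms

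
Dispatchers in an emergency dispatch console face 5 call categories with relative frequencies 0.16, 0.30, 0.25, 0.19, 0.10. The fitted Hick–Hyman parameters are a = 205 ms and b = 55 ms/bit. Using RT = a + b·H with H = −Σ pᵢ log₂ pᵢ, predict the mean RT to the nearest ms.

H = 0.16·log₂(1/0.16) + 0.30·log₂(1/0.30) + 0.25·log₂(1/0.25) + 0.19·log₂(1/0.19) + 0.10·log₂(1/0.10) = 2.2315 bits.
RT = 205 + 55 × 2.2315 = 327.73 ms.

328 ms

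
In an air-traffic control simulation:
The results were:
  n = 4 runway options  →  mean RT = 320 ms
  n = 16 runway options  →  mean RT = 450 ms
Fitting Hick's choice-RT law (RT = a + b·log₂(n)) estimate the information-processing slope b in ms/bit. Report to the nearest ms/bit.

Slope: b = (450 − 320) / (log₂ 16 − log₂ 4) = 130/2.0000 = 65 ms/bit.

65 ms/bit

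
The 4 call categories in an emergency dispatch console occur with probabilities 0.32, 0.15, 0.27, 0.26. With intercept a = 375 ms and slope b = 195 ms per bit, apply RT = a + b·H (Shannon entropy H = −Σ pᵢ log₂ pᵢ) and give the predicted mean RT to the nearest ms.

756 ms

Entropy contributions −pᵢ log₂ pᵢ: 0.5260, 0.4105, 0.5100, 0.5053; sum H = 1.9519 bits.
RT = a + bH = 375 + 195·1.9519 = 755.62 ms.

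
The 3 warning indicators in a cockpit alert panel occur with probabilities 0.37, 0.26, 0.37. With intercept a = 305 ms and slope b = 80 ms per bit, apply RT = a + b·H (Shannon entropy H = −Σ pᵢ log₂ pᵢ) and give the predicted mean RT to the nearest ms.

H = 0.37·log₂(1/0.37) + 0.26·log₂(1/0.26) + 0.37·log₂(1/0.37) = 1.5667 bits.
RT = 305 + 80 × 1.5667 = 430.34 ms.

430 ms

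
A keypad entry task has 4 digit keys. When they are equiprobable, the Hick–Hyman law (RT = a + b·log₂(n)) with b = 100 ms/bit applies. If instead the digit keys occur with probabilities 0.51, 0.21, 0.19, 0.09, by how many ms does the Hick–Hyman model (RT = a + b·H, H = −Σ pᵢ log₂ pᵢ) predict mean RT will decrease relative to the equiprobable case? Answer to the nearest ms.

26 ms

The RT saving is b·ΔH. Equiprobable H₀ = log₂(4) = 2.0000 bits; with the given probabilities H = 1.7361 bits.
b·(H₀ − H) = 100 × (2.0000 − 1.7361) = 26.39 ms.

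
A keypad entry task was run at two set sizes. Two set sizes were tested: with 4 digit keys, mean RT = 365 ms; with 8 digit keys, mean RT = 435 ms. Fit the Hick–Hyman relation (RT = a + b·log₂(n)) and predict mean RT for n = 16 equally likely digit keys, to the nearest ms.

505 ms

Fit slope and intercept:
  b = (435 − 365) / (log₂ 8 − log₂ 4) = 70 / (3 − 2) = 70 ms/bit
  a = 365 − 70 × 2 = 225 ms
Then RT(16) = 225 + 70 × log₂ 16 = 225 + 70 × 4 ≈ 505.000 ms.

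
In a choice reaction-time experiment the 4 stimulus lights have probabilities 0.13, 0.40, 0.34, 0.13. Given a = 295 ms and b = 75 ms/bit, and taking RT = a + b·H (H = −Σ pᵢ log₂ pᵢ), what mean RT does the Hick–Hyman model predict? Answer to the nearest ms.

432 ms

H = 0.13·log₂(1/0.13) + 0.40·log₂(1/0.40) + 0.34·log₂(1/0.34) + 0.13·log₂(1/0.13) = 1.8232 bits.
RT = 295 + 75 × 1.8232 = 431.74 ms.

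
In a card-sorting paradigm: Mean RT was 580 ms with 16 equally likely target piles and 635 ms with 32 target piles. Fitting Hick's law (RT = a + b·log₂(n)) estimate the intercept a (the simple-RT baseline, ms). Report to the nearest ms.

360 ms

Slope: b = (635 − 580) / (log₂ 32 − log₂ 16) = 55/1.0000 = 55 ms/bit.
Intercept: a = 580 − 55·log₂(16) = 360.000 ms.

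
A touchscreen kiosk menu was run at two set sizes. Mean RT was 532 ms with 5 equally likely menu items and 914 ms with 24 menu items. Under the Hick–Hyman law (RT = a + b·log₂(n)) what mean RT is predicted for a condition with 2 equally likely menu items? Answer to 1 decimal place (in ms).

Solve the two-equation system in a and b:
  b = (914 − 532) / (log₂ 24 − log₂ 5) = 382 / (4.5850 − 2.3219) = 168.800 ms/bit
  a = 532 − 168.800 × 2.3219 = 140.059 ms
Then RT(2) = 140.059 + 168.800 × log₂ 2 = 140.059 + 168.800 × 1 ≈ 308.859 ms.

308.9 ms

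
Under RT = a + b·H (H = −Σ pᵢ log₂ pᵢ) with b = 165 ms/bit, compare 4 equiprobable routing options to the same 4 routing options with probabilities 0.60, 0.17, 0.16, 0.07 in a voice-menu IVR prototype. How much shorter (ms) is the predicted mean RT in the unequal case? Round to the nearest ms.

71 ms

Equiprobable entropy H₀ = log₂ 4 = 2.0000 bits.
Skewed entropy H = −Σ pᵢ log₂ pᵢ = 1.5683 bits.
ΔRT = b·(H₀ − H) = 165 × 0.4317 = 71.22 ms.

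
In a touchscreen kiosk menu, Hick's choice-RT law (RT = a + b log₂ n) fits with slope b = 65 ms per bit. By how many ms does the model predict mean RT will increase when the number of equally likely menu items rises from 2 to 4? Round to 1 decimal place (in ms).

65.0 ms

The intercept a cancels: ΔRT = b·(log₂ n₂ − log₂ n₁) = b·log₂(n₂/n₁).
log₂(4) − log₂(2) = log₂(4/2) = log₂(2) = 1.
ΔRT = 65 × 1.0000 = 65.000 ms.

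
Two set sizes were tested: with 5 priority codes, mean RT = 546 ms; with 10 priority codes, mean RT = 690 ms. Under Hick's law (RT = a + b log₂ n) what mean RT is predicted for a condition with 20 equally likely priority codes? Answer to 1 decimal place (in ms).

Fit slope and intercept:
  b = (690 − 546) / (log₂ 10 − log₂ 5) = 144 / (3.3219 − 2.3219) = 144.000 ms/bit
  a = 546 − 144.000 × 2.3219 = 211.642 ms
Then RT(20) = 211.642 + 144.000 × log₂ 20 = 211.642 + 144.000 × 4.3219 ≈ 834.000 ms.

834.0 ms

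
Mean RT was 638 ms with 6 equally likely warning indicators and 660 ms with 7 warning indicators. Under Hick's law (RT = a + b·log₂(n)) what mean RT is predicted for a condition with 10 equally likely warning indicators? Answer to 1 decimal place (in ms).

Solve the two-equation system in a and b:
  b = (660 − 638) / (log₂ 7 − log₂ 6) = 22 / (2.8074 − 2.5850) = 98.924 ms/bit
  a = 638 − 98.924 × 2.5850 = 382.285 ms
Then RT(10) = 382.285 + 98.924 × log₂ 10 = 382.285 + 98.924 × 3.3219 ≈ 710.904 ms.

710.9 ms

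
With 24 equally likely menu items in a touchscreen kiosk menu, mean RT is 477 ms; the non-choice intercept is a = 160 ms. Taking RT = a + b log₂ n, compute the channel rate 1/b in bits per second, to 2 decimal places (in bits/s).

14.46 bits/s

b = (477 − 160)/log₂ 24 = 317/4.5850 = 69.139 ms per bit = 0.06914 s/bit; the reciprocal is 14.464 bits/s.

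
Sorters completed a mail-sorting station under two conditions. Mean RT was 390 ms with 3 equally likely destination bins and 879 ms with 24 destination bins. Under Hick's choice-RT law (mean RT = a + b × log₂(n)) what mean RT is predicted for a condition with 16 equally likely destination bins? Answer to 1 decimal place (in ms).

783.7 ms

With log₂ n on the abscissa the relation is linear; from the two conditions:
  b = (879 − 390) / (log₂ 24 − log₂ 3) = 489 / (4.5850 − 1.5850) = 163.000 ms/bit
  a = 390 − 163.000 × 1.5850 = 131.651 ms
Then RT(16) = 131.651 + 163.000 × log₂ 16 = 131.651 + 163.000 × 4 ≈ 783.651 ms.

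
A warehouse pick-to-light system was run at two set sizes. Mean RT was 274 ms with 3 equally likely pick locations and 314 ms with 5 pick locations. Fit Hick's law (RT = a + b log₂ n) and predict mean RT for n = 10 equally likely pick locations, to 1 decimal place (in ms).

368.3 ms

Fit slope and intercept:
  b = (314 − 274) / (log₂ 5 − log₂ 3) = 40 / (2.3219 − 1.5850) = 54.277 ms/bit
  a = 274 − 54.277 × 1.5850 = 187.974 ms
Then RT(10) = 187.974 + 54.277 × log₂ 10 = 187.974 + 54.277 × 3.3219 ≈ 368.277 ms.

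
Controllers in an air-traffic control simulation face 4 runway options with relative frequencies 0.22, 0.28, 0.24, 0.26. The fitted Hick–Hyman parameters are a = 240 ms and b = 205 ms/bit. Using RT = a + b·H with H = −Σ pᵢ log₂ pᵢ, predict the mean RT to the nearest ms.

H = 0.22·log₂(1/0.22) + 0.28·log₂(1/0.28) + 0.24·log₂(1/0.24) + 0.26·log₂(1/0.26) = 1.9942 bits.
RT = 240 + 205 × 1.9942 = 648.81 ms.

649 ms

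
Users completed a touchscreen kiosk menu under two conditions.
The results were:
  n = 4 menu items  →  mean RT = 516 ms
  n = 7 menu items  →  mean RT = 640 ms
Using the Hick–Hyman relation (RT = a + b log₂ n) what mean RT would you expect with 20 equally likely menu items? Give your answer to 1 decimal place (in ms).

872.6 ms

Solve the two-equation system in a and b:
  b = (640 − 516) / (log₂ 7 − log₂ 4) = 124 / (2.8074 − 2) = 153.588 ms/bit
  a = 516 − 153.588 × 2 = 208.824 ms
Then RT(20) = 208.824 + 153.588 × log₂ 20 = 208.824 + 153.588 × 4.3219 ≈ 872.620 ms.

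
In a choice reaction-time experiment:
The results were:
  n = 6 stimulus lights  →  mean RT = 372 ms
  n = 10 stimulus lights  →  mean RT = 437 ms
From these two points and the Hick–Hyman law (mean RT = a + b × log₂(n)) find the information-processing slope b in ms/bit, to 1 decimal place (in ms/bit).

b = (RT₂ − RT₁)/(log₂ n₂ − log₂ n₁) = (437 − 372)/(3.3219 − 2.5850) = 88.200 ms/bit.

88.2 ms/bit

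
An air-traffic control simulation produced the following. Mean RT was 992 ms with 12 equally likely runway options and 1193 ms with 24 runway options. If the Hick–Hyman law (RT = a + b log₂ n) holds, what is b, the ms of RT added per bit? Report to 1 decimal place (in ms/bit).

b = (RT₂ − RT₁)/(log₂ n₂ − log₂ n₁) = (1193 − 992)/(4.5850 − 3.5850) = 201.000 ms/bit.

201.0 ms/bit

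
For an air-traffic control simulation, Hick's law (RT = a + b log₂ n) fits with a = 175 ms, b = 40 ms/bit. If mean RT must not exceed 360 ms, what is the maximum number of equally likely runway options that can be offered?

Set 175 + 40·log₂ n ≤ 360 → log₂ n ≤ (360 − 175)/40 = 4.6250.
So n ≤ 2^4.6250 = 24.675; the largest integer n is 24.

24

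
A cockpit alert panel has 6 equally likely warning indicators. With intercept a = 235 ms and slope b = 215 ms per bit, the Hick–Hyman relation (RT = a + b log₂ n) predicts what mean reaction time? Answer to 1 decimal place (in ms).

log₂(6) = 2.5850 bits, so RT = 235 + 215 × 2.5850 ≈ 790.767 ms.

790.8 ms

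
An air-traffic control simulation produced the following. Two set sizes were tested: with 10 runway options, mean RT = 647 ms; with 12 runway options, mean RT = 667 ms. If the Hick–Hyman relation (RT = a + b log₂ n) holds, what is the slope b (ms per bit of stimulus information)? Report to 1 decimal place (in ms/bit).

The slope on a log₂ axis is (667 − 647) / (3.5850 − 3.3219) = 76.036 ms/bit.

76.0 ms/bit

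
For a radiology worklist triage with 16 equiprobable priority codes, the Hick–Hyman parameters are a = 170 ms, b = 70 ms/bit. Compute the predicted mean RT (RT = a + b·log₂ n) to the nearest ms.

log₂(16) = 4 bits, so RT = 170 + 70 × 4 ≈ 450.000 ms.

450 ms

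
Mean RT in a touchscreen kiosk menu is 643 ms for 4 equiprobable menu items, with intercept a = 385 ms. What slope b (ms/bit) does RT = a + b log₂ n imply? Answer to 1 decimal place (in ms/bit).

129.0 ms/bit

b = (643 − 385) / log₂(4) = 258 / 2 = 129.000 ms/bit.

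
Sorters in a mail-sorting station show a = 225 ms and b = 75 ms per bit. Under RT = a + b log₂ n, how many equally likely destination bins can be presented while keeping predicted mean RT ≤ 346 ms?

75·log₂ n ≤ 346 − 225 = 121, giving log₂ n ≤ 1.6133 and n ≤ 3.060. The largest whole number is 3.

3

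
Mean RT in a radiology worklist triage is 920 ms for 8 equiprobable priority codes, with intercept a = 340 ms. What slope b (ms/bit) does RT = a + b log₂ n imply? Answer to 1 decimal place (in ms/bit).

193.3 ms/bit

8 alternatives carry log₂ 8 = 3 bits; the choice cost is 920 − 340 = 580 ms, so b = 580/3 = 193.333 ms/bit.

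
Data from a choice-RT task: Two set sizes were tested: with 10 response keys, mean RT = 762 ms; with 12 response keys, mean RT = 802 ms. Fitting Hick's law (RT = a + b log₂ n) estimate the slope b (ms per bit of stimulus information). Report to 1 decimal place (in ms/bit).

152.1 ms/bit

b = (RT₂ − RT₁)/(log₂ n₂ − log₂ n₁) = (802 − 762)/(3.5850 − 3.3219) = 152.071 ms/bit.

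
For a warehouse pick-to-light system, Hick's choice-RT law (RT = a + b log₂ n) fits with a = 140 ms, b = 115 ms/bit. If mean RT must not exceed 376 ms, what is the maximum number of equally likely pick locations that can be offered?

115·log₂ n ≤ 376 − 140 = 236, giving log₂ n ≤ 2.0522 and n ≤ 4.147. The largest whole number is 4.

4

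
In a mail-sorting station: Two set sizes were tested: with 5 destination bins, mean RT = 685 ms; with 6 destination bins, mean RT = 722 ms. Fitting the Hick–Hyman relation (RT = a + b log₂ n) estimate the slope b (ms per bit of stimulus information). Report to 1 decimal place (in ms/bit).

140.7 ms/bit

b = (RT₂ − RT₁)/(log₂ n₂ − log₂ n₁) = (722 − 685)/(2.5850 − 2.3219) = 140.666 ms/bit.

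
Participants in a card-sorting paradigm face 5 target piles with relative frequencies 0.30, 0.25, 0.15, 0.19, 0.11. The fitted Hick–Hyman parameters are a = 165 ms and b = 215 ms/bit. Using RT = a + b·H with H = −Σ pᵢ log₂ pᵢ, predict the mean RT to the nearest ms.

Entropy contributions −pᵢ log₂ pᵢ: 0.5211, 0.5000, 0.4105, 0.4552, 0.3503; sum H = 2.2371 bits.
RT = a + bH = 165 + 215·2.2371 = 645.99 ms.

646 ms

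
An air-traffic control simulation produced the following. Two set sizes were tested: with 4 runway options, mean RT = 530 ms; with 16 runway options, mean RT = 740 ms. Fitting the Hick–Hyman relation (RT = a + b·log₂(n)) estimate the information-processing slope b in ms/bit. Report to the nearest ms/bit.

105 ms/bit

b = (RT₂ − RT₁)/(log₂ n₂ − log₂ n₁) = (740 − 530)/(4 − 2) = 105 ms/bit.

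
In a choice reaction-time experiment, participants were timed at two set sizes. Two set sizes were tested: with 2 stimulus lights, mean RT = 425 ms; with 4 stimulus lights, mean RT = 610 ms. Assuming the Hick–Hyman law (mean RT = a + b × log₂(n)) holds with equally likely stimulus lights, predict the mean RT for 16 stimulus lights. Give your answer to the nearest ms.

980 ms

Fit slope and intercept:
  b = (610 − 425) / (log₂ 4 − log₂ 2) = 185 / (2 − 1) = 185 ms/bit
  a = 425 − 185 × 1 = 240 ms
Then RT(16) = 240 + 185 × log₂ 16 = 240 + 185 × 4 ≈ 980.000 ms.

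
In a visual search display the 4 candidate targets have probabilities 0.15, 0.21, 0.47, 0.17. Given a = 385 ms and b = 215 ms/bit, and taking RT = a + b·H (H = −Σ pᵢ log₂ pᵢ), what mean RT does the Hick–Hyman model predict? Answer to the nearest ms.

Entropy contributions −pᵢ log₂ pᵢ: 0.4105, 0.4728, 0.5120, 0.4346; sum H = 1.8299 bits.
RT = a + bH = 385 + 215·1.8299 = 778.43 ms.

778 ms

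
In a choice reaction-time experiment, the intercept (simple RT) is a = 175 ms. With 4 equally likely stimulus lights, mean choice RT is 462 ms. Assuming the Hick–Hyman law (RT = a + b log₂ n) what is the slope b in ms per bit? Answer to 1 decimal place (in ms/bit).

143.5 ms/bit

4 alternatives carry log₂ 4 = 2 bits; the choice cost is 462 − 175 = 287 ms, so b = 287/2 = 143.500 ms/bit.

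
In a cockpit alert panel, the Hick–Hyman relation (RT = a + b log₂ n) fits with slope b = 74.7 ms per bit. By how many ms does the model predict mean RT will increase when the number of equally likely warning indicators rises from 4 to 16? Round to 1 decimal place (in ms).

149.4 ms

ΔRT = (a + b log₂ n₂) − (a + b log₂ n₁) = b·(log₂ n₂ − log₂ n₁).
log₂(16) − log₂(4) = log₂(16/4) = log₂(4) = 2.
ΔRT = 74.7 × 2.0000 = 149.400 ms.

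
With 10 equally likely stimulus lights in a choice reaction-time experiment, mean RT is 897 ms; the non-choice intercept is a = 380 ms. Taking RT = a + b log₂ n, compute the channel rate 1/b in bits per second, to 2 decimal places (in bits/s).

6.43 bits/s

b = (897 − 380)/log₂ 10 = 517/3.3219 = 155.633 ms per bit = 0.15563 s/bit; the reciprocal is 6.425 bits/s.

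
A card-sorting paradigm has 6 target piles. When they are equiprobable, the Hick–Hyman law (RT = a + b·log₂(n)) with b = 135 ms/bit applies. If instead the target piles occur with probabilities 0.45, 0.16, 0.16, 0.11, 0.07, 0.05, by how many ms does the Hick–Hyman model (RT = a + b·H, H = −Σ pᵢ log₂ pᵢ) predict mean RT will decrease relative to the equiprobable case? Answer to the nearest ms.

52 ms

Equiprobable entropy H₀ = log₂ 6 = 2.5850 bits.
Skewed entropy H = −Σ pᵢ log₂ pᵢ = 2.1994 bits.
ΔRT = b·(H₀ − H) = 135 × 0.3856 = 52.05 ms.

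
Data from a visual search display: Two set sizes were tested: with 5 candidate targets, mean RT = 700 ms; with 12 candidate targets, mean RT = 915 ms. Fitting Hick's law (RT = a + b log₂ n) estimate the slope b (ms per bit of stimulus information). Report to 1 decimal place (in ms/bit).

Slope: b = (915 − 700) / (log₂ 12 − log₂ 5) = 215/1.2630 = 170.225 ms/bit.

170.2 ms/bit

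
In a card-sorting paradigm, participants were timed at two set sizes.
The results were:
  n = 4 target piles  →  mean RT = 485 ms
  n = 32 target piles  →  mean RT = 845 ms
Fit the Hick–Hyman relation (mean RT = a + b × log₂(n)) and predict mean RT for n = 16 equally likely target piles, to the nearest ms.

725 ms

Solve the two-equation system in a and b:
  b = (845 − 485) / (log₂ 32 − log₂ 4) = 360 / (5 − 2) = 120 ms/bit
  a = 485 − 120 × 2 = 245 ms
Then RT(16) = 245 + 120 × log₂ 16 = 245 + 120 × 4 ≈ 725.000 ms.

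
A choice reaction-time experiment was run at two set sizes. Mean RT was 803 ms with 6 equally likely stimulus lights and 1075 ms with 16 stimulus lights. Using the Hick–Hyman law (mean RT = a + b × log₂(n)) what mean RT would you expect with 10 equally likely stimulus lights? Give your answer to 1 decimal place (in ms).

944.7 ms

With log₂ n on the abscissa the relation is linear; from the two conditions:
  b = (1075 − 803) / (log₂ 16 − log₂ 6) = 272 / (4 − 2.5850) = 192.221 ms/bit
  a = 803 − 192.221 × 2.5850 = 306.116 ms
Then RT(10) = 306.116 + 192.221 × log₂ 10 = 306.116 + 192.221 × 3.3219 ≈ 944.660 ms.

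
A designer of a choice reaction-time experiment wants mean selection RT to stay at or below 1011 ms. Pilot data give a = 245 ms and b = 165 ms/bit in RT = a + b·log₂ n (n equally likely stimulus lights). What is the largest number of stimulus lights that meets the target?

24

Information budget: (1011 − 245)/165 = 4.6424 bits, so n ≤ 2^4.6424 = 24.975 → at most 24.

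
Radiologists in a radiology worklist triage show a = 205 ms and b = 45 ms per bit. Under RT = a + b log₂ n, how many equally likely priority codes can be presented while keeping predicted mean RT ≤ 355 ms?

10

Set 205 + 45·log₂ n ≤ 355 → log₂ n ≤ (355 − 205)/45 = 3.3333.
So n ≤ 2^3.3333 = 10.079; the largest integer n is 10.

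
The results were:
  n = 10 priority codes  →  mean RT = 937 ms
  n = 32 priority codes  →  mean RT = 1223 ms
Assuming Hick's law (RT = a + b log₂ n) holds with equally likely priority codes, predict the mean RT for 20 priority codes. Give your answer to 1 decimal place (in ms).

Fit slope and intercept:
  b = (1223 − 937) / (log₂ 32 − log₂ 10) = 286 / (5 − 3.3219) = 170.434 ms/bit
  a = 937 − 170.434 × 3.3219 = 370.832 ms
Then RT(20) = 370.832 + 170.434 × log₂ 20 = 370.832 + 170.434 × 4.3219 ≈ 1107.434 ms.

1107.4 ms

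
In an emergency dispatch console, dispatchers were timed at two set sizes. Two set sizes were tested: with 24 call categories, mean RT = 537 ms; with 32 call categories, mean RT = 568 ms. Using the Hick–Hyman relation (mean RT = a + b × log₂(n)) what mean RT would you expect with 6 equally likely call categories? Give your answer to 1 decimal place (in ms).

RT is linear in log₂ n, so two points fix the line:
  b = (568 − 537) / (log₂ 32 − log₂ 24) = 31 / (5 − 4.5850) = 74.692 ms/bit
  a = 537 − 74.692 × 4.5850 = 194.540 ms
Then RT(6) = 194.540 + 74.692 × log₂ 6 = 194.540 + 74.692 × 2.5850 ≈ 387.616 ms.

387.6 ms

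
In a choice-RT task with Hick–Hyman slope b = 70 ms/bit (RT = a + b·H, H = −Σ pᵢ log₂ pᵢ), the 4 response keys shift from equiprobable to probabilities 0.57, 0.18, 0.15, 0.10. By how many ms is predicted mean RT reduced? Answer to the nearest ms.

24 ms

The RT saving is b·ΔH. Equiprobable H₀ = log₂(4) = 2.0000 bits; with the given probabilities H = 1.6503 bits.
b·(H₀ − H) = 70 × (2.0000 − 1.6503) = 24.48 ms.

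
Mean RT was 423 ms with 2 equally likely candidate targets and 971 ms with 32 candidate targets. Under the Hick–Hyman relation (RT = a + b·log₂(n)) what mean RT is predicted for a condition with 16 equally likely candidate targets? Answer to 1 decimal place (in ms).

Fit slope and intercept:
  b = (971 − 423) / (log₂ 32 − log₂ 2) = 548 / (5 − 1) = 137.000 ms/bit
  a = 423 − 137.000 × 1 = 286.000 ms
Then RT(16) = 286.000 + 137.000 × log₂ 16 = 286.000 + 137.000 × 4 ≈ 834.000 ms.

834.0 ms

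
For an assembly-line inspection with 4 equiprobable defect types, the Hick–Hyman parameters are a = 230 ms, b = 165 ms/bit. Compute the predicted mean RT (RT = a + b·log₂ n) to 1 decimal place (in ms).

log₂(4) = 2 bits, so RT = 230 + 165 × 2 ≈ 560.000 ms.

560.0 ms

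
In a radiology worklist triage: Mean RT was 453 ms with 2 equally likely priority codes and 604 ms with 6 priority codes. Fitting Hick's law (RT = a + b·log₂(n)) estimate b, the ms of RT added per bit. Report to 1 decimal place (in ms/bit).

b = (RT₂ − RT₁)/(log₂ n₂ − log₂ n₁) = (604 − 453)/(2.5850 − 1) = 95.270 ms/bit.

95.3 ms/bit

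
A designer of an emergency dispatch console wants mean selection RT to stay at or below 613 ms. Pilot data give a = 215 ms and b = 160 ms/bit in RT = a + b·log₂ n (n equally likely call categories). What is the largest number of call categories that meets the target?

5

160·log₂ n ≤ 613 − 215 = 398, giving log₂ n ≤ 2.4875 and n ≤ 5.608. The largest whole number is 5.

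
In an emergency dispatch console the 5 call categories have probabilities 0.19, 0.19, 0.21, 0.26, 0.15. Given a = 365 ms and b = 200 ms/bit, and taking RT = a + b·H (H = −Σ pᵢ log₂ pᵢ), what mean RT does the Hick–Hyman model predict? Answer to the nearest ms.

H = 0.19·log₂(1/0.19) + 0.19·log₂(1/0.19) + 0.21·log₂(1/0.21) + 0.26·log₂(1/0.26) + 0.15·log₂(1/0.15) = 2.2991 bits.
RT = 365 + 200 × 2.2991 = 824.82 ms.

825 ms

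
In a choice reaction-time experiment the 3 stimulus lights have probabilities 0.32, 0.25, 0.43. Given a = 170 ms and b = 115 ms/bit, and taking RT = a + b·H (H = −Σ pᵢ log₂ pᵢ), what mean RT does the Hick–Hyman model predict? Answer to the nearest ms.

348 ms

Entropy contributions −pᵢ log₂ pᵢ: 0.5260, 0.5000, 0.5236; sum H = 1.5496 bits.
RT = a + bH = 170 + 115·1.5496 = 348.20 ms.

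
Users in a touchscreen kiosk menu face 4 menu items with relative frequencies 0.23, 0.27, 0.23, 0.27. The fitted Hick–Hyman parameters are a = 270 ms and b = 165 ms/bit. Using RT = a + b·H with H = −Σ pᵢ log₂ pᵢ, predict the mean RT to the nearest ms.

599 ms

Entropy contributions −pᵢ log₂ pᵢ: 0.4877, 0.5100, 0.4877, 0.5100; sum H = 1.9954 bits.
RT = a + bH = 270 + 165·1.9954 = 599.24 ms.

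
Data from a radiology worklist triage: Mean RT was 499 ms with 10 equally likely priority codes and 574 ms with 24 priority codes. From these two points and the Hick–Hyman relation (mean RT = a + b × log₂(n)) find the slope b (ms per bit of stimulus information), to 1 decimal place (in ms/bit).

59.4 ms/bit

The slope on a log₂ axis is (574 − 499) / (4.5850 − 3.3219) = 59.381 ms/bit.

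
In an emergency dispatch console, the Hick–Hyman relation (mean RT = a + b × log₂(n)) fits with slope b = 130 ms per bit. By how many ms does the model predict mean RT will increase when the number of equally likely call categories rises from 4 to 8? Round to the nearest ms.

130 ms

Only the slope matters, since a is common to both: ΔRT = b·log₂(n₂/n₁).
log₂(8) − log₂(4) = log₂(8/4) = log₂(2) = 1.
ΔRT = 130 × 1.0000 = 130.000 ms.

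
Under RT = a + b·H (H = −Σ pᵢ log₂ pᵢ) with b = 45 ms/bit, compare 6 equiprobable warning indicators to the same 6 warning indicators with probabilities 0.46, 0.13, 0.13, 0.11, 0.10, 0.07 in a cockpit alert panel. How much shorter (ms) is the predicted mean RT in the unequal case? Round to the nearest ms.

16 ms

Equiprobable entropy H₀ = log₂ 6 = 2.5850 bits.
Skewed entropy H = −Σ pᵢ log₂ pᵢ = 2.2317 bits.
ΔRT = b·(H₀ − H) = 45 × 0.3533 = 15.90 ms.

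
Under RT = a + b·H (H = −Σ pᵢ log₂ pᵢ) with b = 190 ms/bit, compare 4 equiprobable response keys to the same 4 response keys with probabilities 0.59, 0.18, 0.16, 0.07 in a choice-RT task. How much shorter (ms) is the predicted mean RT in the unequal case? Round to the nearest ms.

79 ms

The RT saving is b·ΔH. Equiprobable H₀ = log₂(4) = 2.0000 bits; with the given probabilities H = 1.5860 bits.
b·(H₀ − H) = 190 × (2.0000 − 1.5860) = 78.66 ms.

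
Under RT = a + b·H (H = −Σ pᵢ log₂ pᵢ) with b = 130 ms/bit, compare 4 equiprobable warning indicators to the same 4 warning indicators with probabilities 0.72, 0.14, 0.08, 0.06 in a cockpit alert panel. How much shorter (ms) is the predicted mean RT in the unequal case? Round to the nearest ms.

94 ms

Equiprobable entropy H₀ = log₂ 4 = 2.0000 bits.
Skewed entropy H = −Σ pᵢ log₂ pᵢ = 1.2734 bits.
ΔRT = b·(H₀ − H) = 130 × 0.7266 = 94.46 ms.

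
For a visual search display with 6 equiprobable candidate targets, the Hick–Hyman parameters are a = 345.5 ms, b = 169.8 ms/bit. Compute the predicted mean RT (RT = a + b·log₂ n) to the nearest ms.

784 ms

log₂(6) = 2.5850 bits, so RT = 345.5 + 169.8 × 2.5850 ≈ 784.427 ms.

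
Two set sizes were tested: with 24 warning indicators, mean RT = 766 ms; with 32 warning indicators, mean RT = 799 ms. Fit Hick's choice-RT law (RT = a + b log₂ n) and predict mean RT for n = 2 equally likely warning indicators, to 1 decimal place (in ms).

Fit slope and intercept:
  b = (799 − 766) / (log₂ 32 − log₂ 24) = 33 / (5 − 4.5850) = 79.511 ms/bit
  a = 766 − 79.511 × 4.5850 = 401.446 ms
Then RT(2) = 401.446 + 79.511 × log₂ 2 = 401.446 + 79.511 × 1 ≈ 480.956 ms.

481.0 ms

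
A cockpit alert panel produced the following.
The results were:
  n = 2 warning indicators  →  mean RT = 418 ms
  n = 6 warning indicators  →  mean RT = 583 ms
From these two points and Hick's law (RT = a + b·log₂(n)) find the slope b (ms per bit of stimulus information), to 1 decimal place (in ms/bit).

104.1 ms/bit

b = (RT₂ − RT₁)/(log₂ n₂ − log₂ n₁) = (583 − 418)/(2.5850 − 1) = 104.103 ms/bit.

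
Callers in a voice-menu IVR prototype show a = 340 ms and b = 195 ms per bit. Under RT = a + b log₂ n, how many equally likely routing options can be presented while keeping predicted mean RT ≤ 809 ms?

5

Set 340 + 195·log₂ n ≤ 809 → log₂ n ≤ (809 − 340)/195 = 2.4051.
So n ≤ 2^2.4051 = 5.297; the largest integer n is 5.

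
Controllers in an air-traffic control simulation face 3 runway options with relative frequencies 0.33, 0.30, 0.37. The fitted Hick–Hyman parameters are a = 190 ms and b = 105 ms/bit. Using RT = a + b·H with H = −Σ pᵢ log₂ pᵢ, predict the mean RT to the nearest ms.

Entropy contributions −pᵢ log₂ pᵢ: 0.5278, 0.5211, 0.5307; sum H = 1.5796 bits.
RT = a + bH = 190 + 105·1.5796 = 355.86 ms.

356 ms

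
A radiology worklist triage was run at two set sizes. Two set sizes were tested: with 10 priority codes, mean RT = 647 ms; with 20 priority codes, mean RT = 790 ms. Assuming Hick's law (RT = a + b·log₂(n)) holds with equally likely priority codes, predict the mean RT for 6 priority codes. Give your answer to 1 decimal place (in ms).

541.6 ms

With log₂ n on the abscissa the relation is linear; from the two conditions:
  b = (790 − 647) / (log₂ 20 − log₂ 10) = 143 / (4.3219 − 3.3219) = 143.000 ms/bit
  a = 647 − 143.000 × 3.3219 = 171.964 ms
Then RT(6) = 171.964 + 143.000 × log₂ 6 = 171.964 + 143.000 × 2.5850 ≈ 541.614 ms.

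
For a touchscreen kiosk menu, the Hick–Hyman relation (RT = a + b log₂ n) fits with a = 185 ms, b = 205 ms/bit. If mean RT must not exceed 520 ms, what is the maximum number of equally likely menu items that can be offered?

3

205·log₂ n ≤ 520 − 185 = 335, giving log₂ n ≤ 1.6341 and n ≤ 3.104. The largest whole number is 3.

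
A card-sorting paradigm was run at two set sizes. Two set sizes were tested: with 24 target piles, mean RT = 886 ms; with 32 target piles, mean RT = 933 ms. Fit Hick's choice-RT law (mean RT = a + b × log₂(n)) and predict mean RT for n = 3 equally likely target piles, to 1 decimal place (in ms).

546.3 ms

Solve the two-equation system in a and b:
  b = (933 − 886) / (log₂ 32 − log₂ 24) = 47 / (5 − 4.5850) = 113.243 ms/bit
  a = 886 − 113.243 × 4.5850 = 366.786 ms
Then RT(3) = 366.786 + 113.243 × log₂ 3 = 366.786 + 113.243 × 1.5850 ≈ 546.272 ms.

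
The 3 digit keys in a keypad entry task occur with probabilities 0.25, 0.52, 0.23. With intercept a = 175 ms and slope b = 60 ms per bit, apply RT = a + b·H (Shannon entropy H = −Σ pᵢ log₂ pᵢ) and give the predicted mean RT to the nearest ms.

264 ms

Entropy contributions −pᵢ log₂ pᵢ: 0.5000, 0.4906, 0.4877; sum H = 1.4782 bits.
RT = a + bH = 175 + 60·1.4782 = 263.69 ms.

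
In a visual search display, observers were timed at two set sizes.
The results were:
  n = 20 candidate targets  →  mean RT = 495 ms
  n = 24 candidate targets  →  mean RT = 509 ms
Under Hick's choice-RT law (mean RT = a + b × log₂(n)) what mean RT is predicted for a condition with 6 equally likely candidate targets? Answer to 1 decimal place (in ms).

Fit slope and intercept:
  b = (509 − 495) / (log₂ 24 − log₂ 20) = 14 / (4.5850 − 4.3219) = 53.225 ms/bit
  a = 495 − 53.225 × 4.3219 = 264.965 ms
Then RT(6) = 264.965 + 53.225 × log₂ 6 = 264.965 + 53.225 × 2.5850 ≈ 402.550 ms.

402.6 ms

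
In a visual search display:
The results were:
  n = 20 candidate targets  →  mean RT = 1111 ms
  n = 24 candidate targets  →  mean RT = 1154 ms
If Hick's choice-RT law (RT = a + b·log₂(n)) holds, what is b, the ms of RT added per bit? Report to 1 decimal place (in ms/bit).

Slope: b = (1154 − 1111) / (log₂ 24 − log₂ 20) = 43/0.2630 = 163.477 ms/bit.

163.5 ms/bit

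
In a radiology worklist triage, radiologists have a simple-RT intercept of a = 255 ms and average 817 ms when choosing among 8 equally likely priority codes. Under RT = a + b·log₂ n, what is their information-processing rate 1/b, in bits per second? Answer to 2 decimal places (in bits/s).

Choice component = 817 − 255 = 562 ms over log₂(8) = 3 bits.
b = 562 / 3 = 187.333 ms/bit, so 1/b = 5.338 bits/s.

5.34 bits/s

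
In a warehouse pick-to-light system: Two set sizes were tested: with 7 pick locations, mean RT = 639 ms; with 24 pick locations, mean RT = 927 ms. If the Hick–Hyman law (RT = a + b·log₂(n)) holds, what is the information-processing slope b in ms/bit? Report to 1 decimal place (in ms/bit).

162.0 ms/bit

The slope on a log₂ axis is (927 − 639) / (4.5850 − 2.8074) = 162.016 ms/bit.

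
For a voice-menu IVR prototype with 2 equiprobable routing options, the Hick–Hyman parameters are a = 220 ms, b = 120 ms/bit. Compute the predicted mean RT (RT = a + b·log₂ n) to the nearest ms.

log₂(2) = 1 bits, so RT = 220 + 120 × 1 ≈ 340.000 ms.

340 ms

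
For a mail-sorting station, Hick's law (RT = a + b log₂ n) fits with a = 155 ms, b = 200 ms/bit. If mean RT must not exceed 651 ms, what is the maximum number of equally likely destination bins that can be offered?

Information budget: (651 − 155)/200 = 2.4800 bits, so n ≤ 2^2.4800 = 5.579 → at most 5.

5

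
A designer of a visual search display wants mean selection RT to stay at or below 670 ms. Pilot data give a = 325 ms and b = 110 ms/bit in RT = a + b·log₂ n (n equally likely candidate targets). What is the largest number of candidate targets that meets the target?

110·log₂ n ≤ 670 − 325 = 345, giving log₂ n ≤ 3.1364 and n ≤ 8.793. The largest whole number is 8.

8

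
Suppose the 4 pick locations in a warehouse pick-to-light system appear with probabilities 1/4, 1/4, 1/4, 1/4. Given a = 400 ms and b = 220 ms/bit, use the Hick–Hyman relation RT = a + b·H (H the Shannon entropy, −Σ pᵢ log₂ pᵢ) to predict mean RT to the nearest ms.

840 ms

Each term −pᵢ log₂ pᵢ: 0.25·2 + 0.25·2 + 0.25·2 + 0.25·2; summed, H = 2.000 bits.
Mean RT = a + bH = 400 + 220·2.000 = 840.00 ms.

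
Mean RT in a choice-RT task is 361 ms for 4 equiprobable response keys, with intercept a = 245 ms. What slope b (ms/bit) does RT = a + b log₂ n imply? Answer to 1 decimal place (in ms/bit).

58.0 ms/bit

b = (361 − 245) / log₂(4) = 116 / 2 = 58.000 ms/bit.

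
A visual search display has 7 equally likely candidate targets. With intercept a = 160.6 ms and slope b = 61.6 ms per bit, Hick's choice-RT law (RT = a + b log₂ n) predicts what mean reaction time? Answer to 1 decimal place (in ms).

333.5 ms

log₂(7) = 2.8074 bits, so RT = 160.6 + 61.6 × 2.8074 ≈ 333.533 ms.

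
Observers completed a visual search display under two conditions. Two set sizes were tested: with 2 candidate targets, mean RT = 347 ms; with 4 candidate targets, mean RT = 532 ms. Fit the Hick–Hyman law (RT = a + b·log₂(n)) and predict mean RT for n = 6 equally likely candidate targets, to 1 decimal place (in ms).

Solve the two-equation system in a and b:
  b = (532 − 347) / (log₂ 4 − log₂ 2) = 185 / (2 − 1) = 185.000 ms/bit
  a = 347 − 185.000 × 1 = 162.000 ms
Then RT(6) = 162.000 + 185.000 × log₂ 6 = 162.000 + 185.000 × 2.5850 ≈ 640.218 ms.

640.2 ms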